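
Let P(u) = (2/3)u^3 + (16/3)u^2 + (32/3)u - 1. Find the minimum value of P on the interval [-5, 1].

-593/81

The derivative is 2u^2 + (32/3)u + 32/3, which vanishes at u = -4 and u = -4/3.
Candidates: P(-5) = -13/3, P(-4) = -1, P(-4/3) = -593/81, P(1) = 47/3.
The minimum over the interval is -593/81, attained at u = -4/3.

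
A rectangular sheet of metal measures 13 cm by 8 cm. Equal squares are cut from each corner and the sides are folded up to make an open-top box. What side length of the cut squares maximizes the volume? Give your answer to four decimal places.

With cut size x, the volume is V(x) = x(13 − 2x)(8 − 2x) for 0 < x < 4.
V'(x) = 12x^2 − 84x + 104. Setting V'(x) = 0 gives x ≈ 1.6070 (the root in (0, 4)).
V''(x) = 24x − 84 is negative there, so this is the maximum; V ≈ 75.2651.

1.6070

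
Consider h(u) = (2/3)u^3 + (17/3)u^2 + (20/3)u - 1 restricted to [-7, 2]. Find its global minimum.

h'(u) = 2u^2 + (34/3)u + 20/3, which vanishes at u = -5 and u = -2/3.
Candidates: h(-7) = 4/3,  h(-5) = 24,  h(-2/3) = -253/81,  h(2) = 121/3.
Hence the absolute minimum is -253/81 at u = -2/3.

-253/81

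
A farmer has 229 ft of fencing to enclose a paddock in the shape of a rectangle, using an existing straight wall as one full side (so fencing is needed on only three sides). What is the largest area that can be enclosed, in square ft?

52441/8

Let the sides perpendicular to the wall have length x and the parallel side y, so 2x + y = 229 and the area is A = xy = x(229 − 2x).
A'(x) = 229 − 4x = 0 gives x = 229/4, and A''(x) = −4 < 0 confirms a maximum.
Then y = 229 − 2·229/4 = 229/2 and A = 52441/8.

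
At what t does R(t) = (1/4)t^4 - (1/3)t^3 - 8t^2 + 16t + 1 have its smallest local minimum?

-4

R'(t) = t^3 - t^2 - 16t + 16. Setting R'(t) = 0 gives t ∈ {-4, 1, 4}.
R''(t) = 3t^2 - 2t - 16. R''(-4) = 40 > 0 ⇒ local minimum; R''(1) = -15 < 0 ⇒ local maximum; R''(4) = 24 > 0 ⇒ local minimum.
Thus R has its smallest local minimum at t = -4, with value -317/3.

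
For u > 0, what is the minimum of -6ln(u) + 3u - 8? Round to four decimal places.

R'(u) = -6/u + 3 = 0 gives u = 2.
R''(u) = 6/u², which is positive for u > 0, so this is a local minimum.
R(2) = -6·ln(2) + 6 - 8 ≈ -6.1589.

-6.1589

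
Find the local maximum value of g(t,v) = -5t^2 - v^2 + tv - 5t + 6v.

175/19

∂g/∂t = -10t + v - 5 = 0 and ∂g/∂v = t - 2v + 6 = 0, so (t, v) = (-4/19, 55/19).
The Hessian has g_{tt} = -10, g_{vv} = -2, g_{tv} = 1, giving D = 19 > 0 with g_{tt} < 0, so the point is a local maximum.
g(-4/19, 55/19) = 175/19.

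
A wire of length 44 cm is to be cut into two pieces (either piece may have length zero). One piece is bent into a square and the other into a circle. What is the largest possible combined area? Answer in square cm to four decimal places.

154.0620

Let x be the length used for the square. Square side x/4; circle radius (44−x)/(2π).
A(x) = (x/4)² + π·((44−x)/(2π))² = x²/16 + (44−x)²/(4π) for 0 ≤ x ≤ 44. A'(x) = x/8 − (44−x)/(2π) = 0 gives x = 4·44/(π+4) ≈ 24.6444.
A'' > 0, so the interior critical point is a minimum; the maximum is at an endpoint. A(0) = 154.0620 and A(44) = 121.0000, so the largest area is 154.0620.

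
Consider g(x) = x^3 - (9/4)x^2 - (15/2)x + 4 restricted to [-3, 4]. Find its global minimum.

-83/4

g'(x) = 3x^2 - (9/2)x - 15/2, which vanishes at x = -1 and x = 5/2.
Compare values at every candidate in [-3, 4]: g(-3) = -83/4, g(-1) = 33/4, g(5/2) = -211/16, g(4) = 2.
So the minimum is g(-3) = -83/4.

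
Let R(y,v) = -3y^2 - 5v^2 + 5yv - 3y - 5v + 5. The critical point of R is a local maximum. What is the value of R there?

∂R/∂y = -6y + 5v - 3 = 0 and ∂R/∂v = 5y - 10v - 5 = 0, so (y, v) = (-11/7, -9/7).
The Hessian has R_{yy} = -6, R_{vv} = -10, R_{yv} = 5, giving D = 35 > 0 with R_{yy} < 0, so the point is a local maximum.
R(-11/7, -9/7) = 74/7.

74/7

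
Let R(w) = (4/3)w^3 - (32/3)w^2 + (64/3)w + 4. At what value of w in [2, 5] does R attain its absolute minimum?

R'(w) = 4w^2 - (64/3)w + 64/3, whose only zero in [2, 5] is w = 4.
Evaluating at the critical points and endpoints: R(2) = 44/3, R(4) = 4, R(5) = 32/3.
The minimum over the interval is 4, attained at w = 4.

4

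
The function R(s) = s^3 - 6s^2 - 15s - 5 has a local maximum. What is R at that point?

3

R'(s) = 3s^2 - 12s - 15. Setting R'(s) = 0 gives s ∈ {-1, 5}.
R''(s) = 6s - 12. R''(-1) = -18 < 0 ⇒ local maximum; R''(5) = 18 > 0 ⇒ local minimum.
The local maximum is R(-1) = 3.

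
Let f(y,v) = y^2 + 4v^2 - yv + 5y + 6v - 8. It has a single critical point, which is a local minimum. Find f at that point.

-286/15

∂f/∂y = 2y - v + 5 = 0 and ∂f/∂v = -y + 8v + 6 = 0, so (y, v) = (-46/15, -17/15).
The Hessian has f_{yy} = 2, f_{vv} = 8, f_{yv} = -1, giving D = 15 > 0 with f_{yy} > 0, so the point is a local minimum.
f(-46/15, -17/15) = -286/15.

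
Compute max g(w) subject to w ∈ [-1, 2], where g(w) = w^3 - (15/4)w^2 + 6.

6

The derivative is 3w^2 - (15/2)w, whose only zero in [-1, 2] is w = 0.
Evaluating at the critical points and endpoints: g(-1) = 5/4; g(0) = 6; g(2) = -1.
So the maximum is g(0) = 6.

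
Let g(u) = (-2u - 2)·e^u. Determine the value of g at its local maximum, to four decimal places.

By the product rule, g'(u) = (-2u - 4)·e^u. Since e^u > 0, the only critical point is u = -2.
g''(-2) has the same sign as -2 < 0, so this is a local maximum.
g(-2) = (2)·e^(-2) ≈ 0.2707.

0.2707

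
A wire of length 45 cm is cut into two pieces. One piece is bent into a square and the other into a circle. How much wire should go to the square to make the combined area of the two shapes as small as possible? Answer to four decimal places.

Let x be the length used for the square. Square side x/4; circle radius (45−x)/(2π).
A(x) = (x/4)² + π·((45−x)/(2π))² = x²/16 + (45−x)²/(4π) for 0 ≤ x ≤ 45. A'(x) = x/8 − (45−x)/(2π) = 0 gives x = 4·45/(π+4) ≈ 25.2045.
A'' = 1/8 + 1/(2π) > 0, so this gives the minimum combined area; x ≈ 25.2045 cm to the square.

25.2045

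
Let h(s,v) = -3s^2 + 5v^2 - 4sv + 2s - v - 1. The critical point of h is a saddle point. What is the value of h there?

∂h/∂s = -6s - 4v + 2 = 0 and ∂h/∂v = -4s + 10v - 1 = 0, so (s, v) = (4/19, 7/38).
The Hessian has h_{ss} = -6, h_{vv} = 10, h_{sv} = -4, giving D = -76 < 0, so the point is a saddle point.
h(4/19, 7/38) = -67/76.

-67/76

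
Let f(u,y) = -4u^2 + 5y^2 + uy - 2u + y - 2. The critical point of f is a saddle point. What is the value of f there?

-16/9

∂f/∂u = -8u + y - 2 = 0 and ∂f/∂y = u + 10y + 1 = 0, so (u, y) = (-7/27, -2/27).
The Hessian has f_{uu} = -8, f_{yy} = 10, f_{uy} = 1, giving D = -81 < 0, so the point is a saddle point.
f(-7/27, -2/27) = -16/9.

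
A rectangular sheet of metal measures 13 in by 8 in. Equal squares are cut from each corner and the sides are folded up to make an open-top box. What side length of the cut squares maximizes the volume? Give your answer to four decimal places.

With cut size x, the volume is V(x) = x(13 − 2x)(8 − 2x) for 0 < x < 4.
V'(x) = 12x^2 − 84x + 104. Setting V'(x) = 0 gives x ≈ 1.6070 (the root in (0, 4)).
V''(x) = 24x − 84 is negative there, so this is the maximum; V ≈ 75.2651.

1.6070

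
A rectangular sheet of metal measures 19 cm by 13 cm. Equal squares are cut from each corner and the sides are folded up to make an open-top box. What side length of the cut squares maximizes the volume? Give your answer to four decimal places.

2.5296

With cut size x, the volume is V(x) = x(19 − 2x)(13 − 2x) for 0 < x < 6.5.
V'(x) = 12x^2 − 128x + 247. Setting V'(x) = 0 gives x ≈ 2.5296 (the root in (0, 6.5)).
V''(x) = 24x − 128 is negative there, so this is the maximum; V ≈ 280.0295.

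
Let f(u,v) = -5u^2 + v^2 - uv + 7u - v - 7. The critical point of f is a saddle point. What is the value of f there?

-110/21

∂f/∂u = -10u - v + 7 = 0 and ∂f/∂v = -u + 2v - 1 = 0, so (u, v) = (13/21, 17/21).
The Hessian has f_{uu} = -10, f_{vv} = 2, f_{uv} = -1, giving D = -21 < 0, so the point is a saddle point.
f(13/21, 17/21) = -110/21.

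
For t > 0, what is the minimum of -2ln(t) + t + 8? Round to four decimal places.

h'(t) = -2/t + 1 = 0 gives t = 2.
h''(t) = 2/t², which is positive for t > 0, so this is a local minimum.
h(2) = -2·ln(2) + 2 + 8 ≈ 8.6137.

8.6137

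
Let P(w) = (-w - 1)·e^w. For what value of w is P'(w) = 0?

Differentiating with the product rule gives P'(w) = (-w - 2)·e^w. Since e^w > 0, the only critical point is w = -2.
P''(-2) has the same sign as -1 < 0, so this is a local maximum.
P(-2) = (1)·e^(-2) ≈ 0.1353.

-2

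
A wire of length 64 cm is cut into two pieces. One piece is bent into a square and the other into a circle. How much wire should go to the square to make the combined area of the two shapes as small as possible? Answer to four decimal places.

35.8463

Let x be the length used for the square. Square side x/4; circle radius (64−x)/(2π).
A(x) = (x/4)² + π·((64−x)/(2π))² = x²/16 + (64−x)²/(4π) for 0 ≤ x ≤ 64. A'(x) = x/8 − (64−x)/(2π) = 0 gives x = 4·64/(π+4) ≈ 35.8463.
A'' = 1/8 + 1/(2π) > 0, so this gives the minimum combined area; x ≈ 35.8463 cm to the square.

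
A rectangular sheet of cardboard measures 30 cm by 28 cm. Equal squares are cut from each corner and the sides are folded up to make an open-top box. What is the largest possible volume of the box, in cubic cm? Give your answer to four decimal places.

1801.7636

With cut size x, the volume is V(x) = x(30 − 2x)(28 − 2x) for 0 < x < 14.
V'(x) = 12x^2 − 232x + 840. Setting V'(x) = 0 gives x ≈ 4.8247 (the root in (0, 14)).
V''(x) = 24x − 232 is negative there, so this is the maximum; V ≈ 1801.7636.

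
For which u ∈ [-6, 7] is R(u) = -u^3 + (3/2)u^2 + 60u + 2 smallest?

Differentiating, R'(u) = -3u^2 + 3u + 60; which vanishes at u = -4 and u = 5.
Candidates: R(-6) = -88, R(-4) = -150, R(5) = 429/2, R(7) = 305/2.
Hence the absolute minimum is -150 at u = -4.

-4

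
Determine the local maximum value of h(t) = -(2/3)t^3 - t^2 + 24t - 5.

Critical points: h'(t) = -2t^2 - 2t + 24 vanishes at t = -4, 3.
h''(t) = -4t - 2. h''(-4) = 14 > 0 ⇒ local minimum; h''(3) = -14 < 0 ⇒ local maximum.
The local maximum is h(3) = 40.

40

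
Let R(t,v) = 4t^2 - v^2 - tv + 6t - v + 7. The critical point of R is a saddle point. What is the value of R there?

∂R/∂t = 8t - v + 6 = 0 and ∂R/∂v = -t - 2v - 1 = 0, so (t, v) = (-13/17, -2/17).
The Hessian has R_{tt} = 8, R_{vv} = -2, R_{tv} = -1, giving D = -17 < 0, so the point is a saddle point.
R(-13/17, -2/17) = 81/17.

81/17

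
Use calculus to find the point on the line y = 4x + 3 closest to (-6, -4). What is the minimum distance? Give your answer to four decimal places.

4.1231

Minimize D(x)^2 = (x + 6)^2 + (4x + 7)^2.
d/dx[D^2] = 2(x + 6) + 2·4·(4x + 7) = 0 ⇒ x = -2.
Then y = -5 and the distance is √(17) ≈ 4.1231.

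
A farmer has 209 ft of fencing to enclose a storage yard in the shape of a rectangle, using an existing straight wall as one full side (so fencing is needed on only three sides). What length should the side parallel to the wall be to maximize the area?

Let the sides perpendicular to the wall have length x and the parallel side y, so 2x + y = 209 and the area is A = xy = x(209 − 2x).
A'(x) = 209 − 4x = 0 gives x = 209/4, and A''(x) = −4 < 0 confirms a maximum.
Then y = 209 − 2·209/4 = 209/2 and A = 43681/8.

209/2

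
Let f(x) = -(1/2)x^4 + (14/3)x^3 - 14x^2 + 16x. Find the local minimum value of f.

16/3

Critical points: f'(x) = -2x^3 + 14x^2 - 28x + 16 vanishes at x = 1, 2, 4.
f''(x) = -6x^2 + 28x - 28. f''(1) = -6 < 0 ⇒ local maximum; f''(2) = 4 > 0 ⇒ local minimum; f''(4) = -12 < 0 ⇒ local maximum.
Thus f has its local minimum at x = 2, with value 16/3.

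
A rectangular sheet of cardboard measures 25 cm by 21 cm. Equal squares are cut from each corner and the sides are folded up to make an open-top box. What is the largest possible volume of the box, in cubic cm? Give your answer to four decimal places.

With cut size x, the volume is V(x) = x(25 − 2x)(21 − 2x) for 0 < x < 10.5.
V'(x) = 12x^2 − 184x + 525. Setting V'(x) = 0 gives x ≈ 3.7901 (the root in (0, 10.5)).
V''(x) = 24x − 184 is negative there, so this is the maximum; V ≈ 886.0126.

886.0126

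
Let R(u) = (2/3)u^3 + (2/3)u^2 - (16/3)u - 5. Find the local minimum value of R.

R'(u) = 2u^2 + (4/3)u - 16/3 = 0 at u = -2, 4/3.
R''(u) = 4u + 4/3. R''(-2) = -20/3 < 0 ⇒ local maximum; R''(4/3) = 20/3 > 0 ⇒ local minimum.
The local minimum is R(4/3) = -757/81.

-757/81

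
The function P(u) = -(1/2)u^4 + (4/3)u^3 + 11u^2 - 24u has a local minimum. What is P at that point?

P'(u) = -2u^3 + 4u^2 + 22u - 24 = 0 at u = -3, 1, 4.
Since P''(u) = -6u^2 + 8u + 22, we get P''(-3) = -56 < 0 ⇒ local maximum; P''(1) = 24 > 0 ⇒ local minimum; P''(4) = -42 < 0 ⇒ local maximum.
The local minimum is P(1) = -73/6.

-73/6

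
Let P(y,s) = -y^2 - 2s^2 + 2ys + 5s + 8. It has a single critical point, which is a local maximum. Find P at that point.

∂P/∂y = -2y + 2s = 0 and ∂P/∂s = 2y - 4s + 5 = 0, so (y, s) = (5/2, 5/2).
The Hessian has P_{yy} = -2, P_{ss} = -4, P_{ys} = 2, giving D = 4 > 0 with P_{yy} < 0, so the point is a local maximum.
P(5/2, 5/2) = 57/4.

57/4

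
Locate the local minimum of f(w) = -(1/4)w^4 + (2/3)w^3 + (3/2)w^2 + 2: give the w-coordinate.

0

f'(w) = -w^3 + 2w^2 + 3w = 0 at w = -1, 0, 3.
Since f''(w) = -3w^2 + 4w + 3, we get f''(-1) = -4 < 0 ⇒ local maximum; f''(0) = 3 > 0 ⇒ local minimum; f''(3) = -12 < 0 ⇒ local maximum.
The local minimum is f(0) = 2.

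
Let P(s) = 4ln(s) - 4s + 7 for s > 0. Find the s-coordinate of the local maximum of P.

P'(s) = 4/s − 4 = 0 gives s = 1.
P''(s) = -4/s², which is negative for s > 0, so this is a local maximum.
P(1) = 4·ln(1) - 4 + 7 ≈ 3.0000.

1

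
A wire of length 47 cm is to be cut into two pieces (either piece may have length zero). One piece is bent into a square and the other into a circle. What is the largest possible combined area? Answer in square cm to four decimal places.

Let x be the length used for the square. Square side x/4; circle radius (47−x)/(2π).
A(x) = (x/4)² + π·((47−x)/(2π))² = x²/16 + (47−x)²/(4π) for 0 ≤ x ≤ 47. A'(x) = x/8 − (47−x)/(2π) = 0 gives x = 4·47/(π+4) ≈ 26.3247.
A'' > 0, so the interior critical point is a minimum; the maximum is at an endpoint. A(0) = 175.7866 and A(47) = 138.0625, so the largest area is 175.7866.

175.7866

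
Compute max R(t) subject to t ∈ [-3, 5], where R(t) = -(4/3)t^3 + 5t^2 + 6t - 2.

R'(t) = -4t^2 + 10t + 6, which vanishes at t = -1/2 and t = 3.
Candidates: R(-3) = 61, R(-1/2) = -43/12, R(3) = 25, R(5) = -41/3.
The maximum over the interval is 61, attained at t = -3.

61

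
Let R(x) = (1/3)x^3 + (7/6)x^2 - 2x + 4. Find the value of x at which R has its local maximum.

R'(x) = x^2 + (7/3)x - 2. Setting R'(x) = 0 gives x ∈ {-3, 2/3}.
R''(x) = 2x + 7/3. R''(-3) = -11/3 < 0 ⇒ local maximum; R''(2/3) = 11/3 > 0 ⇒ local minimum.
The local maximum is R(-3) = 23/2.

-3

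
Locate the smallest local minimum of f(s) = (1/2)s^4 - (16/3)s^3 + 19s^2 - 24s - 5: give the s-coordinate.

Critical points: f'(s) = 2s^3 - 16s^2 + 38s - 24 vanishes at s = 1, 3, 4.
Since f''(s) = 6s^2 - 32s + 38, we get f''(1) = 12 > 0 ⇒ local minimum; f''(3) = -4 < 0 ⇒ local maximum; f''(4) = 6 > 0 ⇒ local minimum.
So the smallest local minimum value is f(1) = -89/6.

1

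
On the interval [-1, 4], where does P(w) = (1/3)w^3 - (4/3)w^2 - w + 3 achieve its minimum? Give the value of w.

P'(w) = w^2 - (8/3)w - 1, which vanishes at w = -1/3 and w = 3.
Compare values at every candidate in [-1, 4]: P(-1) = 7/3; P(-1/3) = 257/81; P(3) = -3; P(4) = -1.
Hence the absolute minimum is -3 at w = 3.

3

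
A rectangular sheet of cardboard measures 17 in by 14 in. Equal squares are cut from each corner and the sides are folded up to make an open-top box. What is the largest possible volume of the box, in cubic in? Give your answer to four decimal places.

With cut size x, the volume is V(x) = x(17 − 2x)(14 − 2x) for 0 < x < 7.
V'(x) = 12x^2 − 124x + 238. Setting V'(x) = 0 gives x ≈ 2.5473 (the root in (0, 7)).
V''(x) = 24x − 124 is negative there, so this is the maximum; V ≈ 270.0707.

270.0707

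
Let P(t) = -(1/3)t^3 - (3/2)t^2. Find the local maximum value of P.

P'(t) = -t^2 - 3t. Setting P'(t) = 0 gives t ∈ {-3, 0}.
Since P''(t) = -2t - 3, we get P''(-3) = 3 > 0 ⇒ local minimum; P''(0) = -3 < 0 ⇒ local maximum.
So the local maximum value is P(0) = 0.

0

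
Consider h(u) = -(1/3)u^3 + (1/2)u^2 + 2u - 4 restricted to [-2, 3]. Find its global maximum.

Differentiating, h'(u) = -u^2 + u + 2; which vanishes at u = -1 and u = 2.
Evaluating at the critical points and endpoints: h(-2) = -10/3,  h(-1) = -31/6,  h(2) = -2/3,  h(3) = -5/2.
So the maximum is h(2) = -2/3.

-2/3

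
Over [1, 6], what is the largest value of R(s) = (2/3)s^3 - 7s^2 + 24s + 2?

Differentiating, R'(s) = 2s^2 - 14s + 24; which vanishes at s = 3 and s = 4.
Compare values at every candidate in [1, 6]: R(1) = 59/3; R(3) = 29; R(4) = 86/3; R(6) = 38.
So the maximum is R(6) = 38.

38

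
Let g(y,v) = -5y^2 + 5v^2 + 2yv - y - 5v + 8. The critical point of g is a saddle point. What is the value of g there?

27/4

∂g/∂y = -10y + 2v - 1 = 0 and ∂g/∂v = 2y + 10v - 5 = 0, so (y, v) = (0, 1/2).
The Hessian has g_{yy} = -10, g_{vv} = 10, g_{yv} = 2, giving D = -104 < 0, so the point is a saddle point.
g(0, 1/2) = 27/4.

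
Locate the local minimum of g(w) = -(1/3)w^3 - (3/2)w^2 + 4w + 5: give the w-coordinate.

g'(w) = -w^2 - 3w + 4. Setting g'(w) = 0 gives w ∈ {-4, 1}.
g''(w) = -2w - 3. g''(-4) = 5 > 0 ⇒ local minimum; g''(1) = -5 < 0 ⇒ local maximum.
The local minimum is g(-4) = -41/3.

-4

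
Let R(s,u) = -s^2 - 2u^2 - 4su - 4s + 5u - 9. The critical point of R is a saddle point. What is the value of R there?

∂R/∂s = -2s - 4u - 4 = 0 and ∂R/∂u = -4s - 4u + 5 = 0, so (s, u) = (9/2, -13/4).
The Hessian has R_{ss} = -2, R_{uu} = -4, R_{su} = -4, giving D = -8 < 0, so the point is a saddle point.
R(9/2, -13/4) = -209/8.

-209/8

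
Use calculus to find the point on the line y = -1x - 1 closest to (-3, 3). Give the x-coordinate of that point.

-7/2

Minimize D(x)^2 = (x + 3)^2 + (-x - 4)^2.
d/dx[D^2] = 2(x + 3) + 2·(-1)·(-x - 4) = 0 ⇒ x = -7/2.
Then y = 5/2 and the distance is √(1/2) ≈ 0.7071.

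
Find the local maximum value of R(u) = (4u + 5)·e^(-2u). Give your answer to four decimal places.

R'(u) = 4·e^(-2u) + (4u + 5)·(-2)·e^(-2u) = (-8u - 6)·e^(-2u). Since e^(-2u) > 0, the only critical point is u = -3/4.
R''(-3/4) has the same sign as -8 < 0, so this is a local maximum.
R(-3/4) = (2)·e^(3/2) ≈ 8.9634.

8.9634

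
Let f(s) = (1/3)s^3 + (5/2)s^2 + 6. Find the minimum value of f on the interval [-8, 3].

f'(s) = s^2 + 5s, which vanishes at s = -5 and s = 0.
Compare values at every candidate in [-8, 3]: f(-8) = -14/3,  f(-5) = 161/6,  f(0) = 6,  f(3) = 75/2.
So the minimum is f(-8) = -14/3.

-14/3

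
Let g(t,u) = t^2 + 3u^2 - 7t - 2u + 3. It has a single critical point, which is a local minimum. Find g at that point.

∂g/∂t = 2t - 7 = 0 and ∂g/∂u = 6u - 2 = 0, so (t, u) = (7/2, 1/3).
The Hessian has g_{tt} = 2, g_{uu} = 6, g_{tu} = 0, giving D = 12 > 0 with g_{tt} > 0, so the point is a local minimum.
g(7/2, 1/3) = -115/12.

-115/12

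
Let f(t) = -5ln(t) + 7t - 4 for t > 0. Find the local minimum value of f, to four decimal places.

f'(t) = -5/t + 7 = 0 gives t = 5/7.
f''(t) = 5/t², which is positive for t > 0, so this is a local minimum.
f(5/7) = -5·ln(5/7) + 5 - 4 ≈ 2.6824.

2.6824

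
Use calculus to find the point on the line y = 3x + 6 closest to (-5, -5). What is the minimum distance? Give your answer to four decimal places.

Minimize D(x)^2 = (x + 5)^2 + (3x + 11)^2.
d/dx[D^2] = 2(x + 5) + 2·3·(3x + 11) = 0 ⇒ x = -19/5.
Then y = -27/5 and the distance is √(8/5) ≈ 1.2649.

1.2649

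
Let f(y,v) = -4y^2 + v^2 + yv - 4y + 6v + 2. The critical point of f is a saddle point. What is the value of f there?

-70/17

∂f/∂y = -8y + v - 4 = 0 and ∂f/∂v = y + 2v + 6 = 0, so (y, v) = (-14/17, -44/17).
The Hessian has f_{yy} = -8, f_{vv} = 2, f_{yv} = 1, giving D = -17 < 0, so the point is a saddle point.
f(-14/17, -44/17) = -70/17.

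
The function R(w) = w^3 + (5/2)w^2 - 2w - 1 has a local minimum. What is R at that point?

-73/54

R'(w) = 3w^2 + 5w - 2. Setting R'(w) = 0 gives w ∈ {-2, 1/3}.
R''(w) = 6w + 5. R''(-2) = -7 < 0 ⇒ local maximum; R''(1/3) = 7 > 0 ⇒ local minimum.
Thus R has its local minimum at w = 1/3, with value -73/54.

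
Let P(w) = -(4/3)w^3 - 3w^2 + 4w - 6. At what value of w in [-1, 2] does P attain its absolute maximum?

Differentiating, P'(w) = -4w^2 - 6w + 4; whose only zero in [-1, 2] is w = 1/2.
Compare values at every candidate in [-1, 2]: P(-1) = -35/3, P(1/2) = -59/12, P(2) = -62/3.
So the maximum is P(1/2) = -59/12.

1/2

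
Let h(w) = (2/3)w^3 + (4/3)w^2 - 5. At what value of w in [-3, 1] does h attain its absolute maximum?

1

Differentiating, h'(w) = 2w^2 + (8/3)w; which vanishes at w = -4/3 and w = 0.
Compare values at every candidate in [-3, 1]: h(-3) = -11, h(-4/3) = -341/81, h(0) = -5, h(1) = -3.
The maximum over the interval is -3, attained at w = 1.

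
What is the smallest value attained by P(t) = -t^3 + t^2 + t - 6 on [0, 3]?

Differentiating, P'(t) = -3t^2 + 2t + 1; whose only zero in [0, 3] is t = 1.
Evaluating at the critical points and endpoints: P(0) = -6,  P(1) = -5,  P(3) = -21.
Hence the absolute minimum is -21 at t = 3.

-21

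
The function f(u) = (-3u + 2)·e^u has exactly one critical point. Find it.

By the product rule, f'(u) = (-3u - 1)·e^u. Since e^u > 0, the only critical point is u = -1/3.
f''(-1/3) has the same sign as -3 < 0, so this is a local maximum.
f(-1/3) = (3)·e^(-1/3) ≈ 2.1496.

-1/3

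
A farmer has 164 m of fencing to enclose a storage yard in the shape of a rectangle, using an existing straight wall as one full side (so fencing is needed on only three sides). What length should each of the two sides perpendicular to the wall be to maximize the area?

Let the sides perpendicular to the wall have length x and the parallel side y, so 2x + y = 164 and the area is A = xy = x(164 − 2x).
A'(x) = 164 − 4x = 0 gives x = 41, and A''(x) = −4 < 0 confirms a maximum.
Then y = 164 − 2·41 = 82 and A = 3362.

41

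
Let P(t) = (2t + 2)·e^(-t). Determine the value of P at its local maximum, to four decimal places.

P'(t) = 2·e^(-t) + (2t + 2)·(-1)·e^(-t) = (-2t)·e^(-t). Since e^(-t) > 0, the only critical point is t = 0.
P''(0) has the same sign as -2 < 0, so this is a local maximum.
P(0) = (2)·e^(0) ≈ 2.0000.

2.0000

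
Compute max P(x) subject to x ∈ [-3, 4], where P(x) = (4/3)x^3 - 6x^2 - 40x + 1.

Differentiating, P'(x) = 4x^2 - 12x - 40; whose only zero in [-3, 4] is x = -2.
Compare values at every candidate in [-3, 4]: P(-3) = 31, P(-2) = 139/3, P(4) = -509/3.
The maximum over the interval is 139/3, attained at x = -2.

139/3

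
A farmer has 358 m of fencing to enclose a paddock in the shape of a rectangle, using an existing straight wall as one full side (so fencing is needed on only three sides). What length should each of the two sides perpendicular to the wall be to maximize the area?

Let the sides perpendicular to the wall have length x and the parallel side y, so 2x + y = 358 and the area is A = xy = x(358 − 2x).
A'(x) = 358 − 4x = 0 gives x = 179/2, and A''(x) = −4 < 0 confirms a maximum.
Then y = 358 − 2·179/2 = 179 and A = 32041/2.

179/2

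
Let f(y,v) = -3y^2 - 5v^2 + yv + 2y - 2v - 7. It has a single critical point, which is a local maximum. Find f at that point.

∂f/∂y = -6y + v + 2 = 0 and ∂f/∂v = y - 10v - 2 = 0, so (y, v) = (18/59, -10/59).
The Hessian has f_{yy} = -6, f_{vv} = -10, f_{yv} = 1, giving D = 59 > 0 with f_{yy} < 0, so the point is a local maximum.
f(18/59, -10/59) = -385/59.

-385/59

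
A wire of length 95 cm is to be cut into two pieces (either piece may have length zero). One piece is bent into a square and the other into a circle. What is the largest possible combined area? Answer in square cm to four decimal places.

718.1867

Let x be the length used for the square. Square side x/4; circle radius (95−x)/(2π).
A(x) = (x/4)² + π·((95−x)/(2π))² = x²/16 + (95−x)²/(4π) for 0 ≤ x ≤ 95. A'(x) = x/8 − (95−x)/(2π) = 0 gives x = 4·95/(π+4) ≈ 53.2094.
A'' > 0, so the interior critical point is a minimum; the maximum is at an endpoint. A(0) = 718.1867 and A(95) = 564.0625, so the largest area is 718.1867.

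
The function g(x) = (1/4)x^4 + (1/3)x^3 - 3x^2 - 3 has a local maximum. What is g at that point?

-3

g'(x) = x^3 + x^2 - 6x = 0 at x = -3, 0, 2.
Since g''(x) = 3x^2 + 2x - 6, we get g''(-3) = 15 > 0 ⇒ local minimum; g''(0) = -6 < 0 ⇒ local maximum; g''(2) = 10 > 0 ⇒ local minimum.
Thus g has its local maximum at x = 0, with value -3.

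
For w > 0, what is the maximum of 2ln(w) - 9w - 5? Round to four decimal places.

-10.0082

P'(w) = 2/w − 9 = 0 gives w = 2/9.
P''(w) = -2/w², which is negative for w > 0, so this is a local maximum.
P(2/9) = 2·ln(2/9) - 2 - 5 ≈ -10.0082.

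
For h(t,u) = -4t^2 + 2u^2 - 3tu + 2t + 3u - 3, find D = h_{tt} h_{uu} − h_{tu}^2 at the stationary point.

∂h/∂t = -8t - 3u + 2 = 0 and ∂h/∂u = -3t + 4u + 3 = 0, so (t, u) = (17/41, -18/41).
The Hessian has h_{tt} = -8, h_{uu} = 4, h_{tu} = -3, giving D = -41 < 0, so the point is a saddle point.
D = (-8)·(4) − (-3)^2 = -41.

-41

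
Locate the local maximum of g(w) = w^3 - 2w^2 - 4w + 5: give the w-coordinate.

g'(w) = 3w^2 - 4w - 4 = 0 at w = -2/3, 2.
Second-derivative test with g''(w) = 6w - 4: g''(-2/3) = -8 < 0 ⇒ local maximum; g''(2) = 8 > 0 ⇒ local minimum.
So the local maximum value is g(-2/3) = 175/27.

-2/3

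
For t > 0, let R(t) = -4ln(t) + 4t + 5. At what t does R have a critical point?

1

R'(t) = -4/t + 4 = 0 gives t = 1.
R''(t) = 4/t², which is positive for t > 0, so this is a local minimum.
R(1) = -4·ln(1) + 4 + 5 ≈ 9.0000.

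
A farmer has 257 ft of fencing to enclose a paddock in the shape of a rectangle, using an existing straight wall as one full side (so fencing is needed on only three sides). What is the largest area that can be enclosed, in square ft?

66049/8

Let the sides perpendicular to the wall have length x and the parallel side y, so 2x + y = 257 and the area is A = xy = x(257 − 2x).
A'(x) = 257 − 4x = 0 gives x = 257/4, and A''(x) = −4 < 0 confirms a maximum.
Then y = 257 − 2·257/4 = 257/2 and A = 66049/8.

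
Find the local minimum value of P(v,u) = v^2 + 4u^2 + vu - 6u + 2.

∂P/∂v = 2v + u = 0 and ∂P/∂u = v + 8u - 6 = 0, so (v, u) = (-2/5, 4/5).
The Hessian has P_{vv} = 2, P_{uu} = 8, P_{vu} = 1, giving D = 15 > 0 with P_{vv} > 0, so the point is a local minimum.
P(-2/5, 4/5) = -2/5.

-2/5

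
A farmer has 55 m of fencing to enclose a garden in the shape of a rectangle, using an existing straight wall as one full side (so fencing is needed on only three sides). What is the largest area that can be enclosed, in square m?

Let the sides perpendicular to the wall have length x and the parallel side y, so 2x + y = 55 and the area is A = xy = x(55 − 2x).
A'(x) = 55 − 4x = 0 gives x = 55/4, and A''(x) = −4 < 0 confirms a maximum.
Then y = 55 − 2·55/4 = 55/2 and A = 3025/8.

3025/8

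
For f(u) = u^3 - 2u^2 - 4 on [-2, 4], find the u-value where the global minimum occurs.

The derivative is 3u^2 - 4u, which vanishes at u = 0 and u = 4/3.
Evaluating at the critical points and endpoints: f(-2) = -20, f(0) = -4, f(4/3) = -140/27, f(4) = 28.
The minimum over the interval is -20, attained at u = -2.

-2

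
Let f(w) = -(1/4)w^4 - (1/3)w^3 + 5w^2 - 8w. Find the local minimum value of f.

-43/12

f'(w) = -w^3 - w^2 + 10w - 8. Setting f'(w) = 0 gives w ∈ {-4, 1, 2}.
Since f''(w) = -3w^2 - 2w + 10, we get f''(-4) = -30 < 0 ⇒ local maximum; f''(1) = 5 > 0 ⇒ local minimum; f''(2) = -6 < 0 ⇒ local maximum.
Thus f has its local minimum at w = 1, with value -43/12.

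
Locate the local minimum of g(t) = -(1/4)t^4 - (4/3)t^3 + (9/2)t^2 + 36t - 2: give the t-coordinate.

-3

g'(t) = -t^3 - 4t^2 + 9t + 36 = 0 at t = -4, -3, 3.
Second-derivative test with g''(t) = -3t^2 - 8t + 9: g''(-4) = -7 < 0 ⇒ local maximum; g''(-3) = 6 > 0 ⇒ local minimum; g''(3) = -42 < 0 ⇒ local maximum.
So the local minimum value is g(-3) = -215/4.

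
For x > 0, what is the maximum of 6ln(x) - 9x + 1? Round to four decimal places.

-7.4328

R'(x) = 6/x − 9 = 0 gives x = 2/3.
R''(x) = -6/x², which is negative for x > 0, so this is a local maximum.
R(2/3) = 6·ln(2/3) - 6 + 1 ≈ -7.4328.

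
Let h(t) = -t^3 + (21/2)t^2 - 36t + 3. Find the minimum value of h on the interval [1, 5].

The derivative is -3t^2 + 21t - 36, which vanishes at t = 3 and t = 4.
Compare values at every candidate in [1, 5]: h(1) = -47/2; h(3) = -75/2; h(4) = -37; h(5) = -79/2.
Hence the absolute minimum is -79/2 at t = 5.

-79/2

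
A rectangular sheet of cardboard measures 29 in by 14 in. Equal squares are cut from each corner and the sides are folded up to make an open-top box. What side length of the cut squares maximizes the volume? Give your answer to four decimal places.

2.9800

With cut size x, the volume is V(x) = x(29 − 2x)(14 − 2x) for 0 < x < 7.
V'(x) = 12x^2 − 172x + 406. Setting V'(x) = 0 gives x ≈ 2.9800 (the root in (0, 7)).
V''(x) = 24x − 172 is negative there, so this is the maximum; V ≈ 552.0200.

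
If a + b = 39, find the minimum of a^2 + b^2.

1521/2

With a + b = 39, a^2 + b^2 = a^2 + (39 − a)^2.
The derivative 2a − 2(39 − a) = 4a − 78 vanishes at a = 39/2; second derivative 4 > 0, a minimum.
The minimum is 2·(39/2)^2 = 1521/2.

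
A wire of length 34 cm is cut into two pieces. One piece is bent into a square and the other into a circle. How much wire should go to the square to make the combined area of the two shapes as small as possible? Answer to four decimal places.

19.0434

Let x be the length used for the square. Square side x/4; circle radius (34−x)/(2π).
A(x) = (x/4)² + π·((34−x)/(2π))² = x²/16 + (34−x)²/(4π) for 0 ≤ x ≤ 34. A'(x) = x/8 − (34−x)/(2π) = 0 gives x = 4·34/(π+4) ≈ 19.0434.
A'' = 1/8 + 1/(2π) > 0, so this gives the minimum combined area; x ≈ 19.0434 cm to the square.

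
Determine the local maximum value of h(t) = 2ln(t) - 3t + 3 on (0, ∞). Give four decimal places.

h'(t) = 2/t − 3 = 0 gives t = 2/3.
h''(t) = -2/t², which is negative for t > 0, so this is a local maximum.
h(2/3) = 2·ln(2/3) - 2 + 3 ≈ 0.1891.

0.1891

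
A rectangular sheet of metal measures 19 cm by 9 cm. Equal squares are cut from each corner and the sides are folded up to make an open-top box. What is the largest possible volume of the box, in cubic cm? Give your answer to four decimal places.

With cut size x, the volume is V(x) = x(19 − 2x)(9 − 2x) for 0 < x < 4.5.
V'(x) = 12x^2 − 112x + 171. Setting V'(x) = 0 gives x ≈ 1.9230 (the root in (0, 4.5)).
V''(x) = 24x − 112 is negative there, so this is the maximum; V ≈ 150.1934.

150.1934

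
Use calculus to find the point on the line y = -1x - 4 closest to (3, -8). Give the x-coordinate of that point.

7/2

Minimize D(x)^2 = (x - 3)^2 + (-x + 4)^2.
d/dx[D^2] = 2(x - 3) + 2·(-1)·(-x + 4) = 0 ⇒ x = 7/2.
Then y = -15/2 and the distance is √(1/2) ≈ 0.7071.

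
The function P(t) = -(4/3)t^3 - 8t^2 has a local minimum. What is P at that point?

-128/3

Critical points: P'(t) = -4t^2 - 16t vanishes at t = -4, 0.
Second-derivative test with P''(t) = -8t - 16: P''(-4) = 16 > 0 ⇒ local minimum; P''(0) = -16 < 0 ⇒ local maximum.
The local minimum is P(-4) = -128/3.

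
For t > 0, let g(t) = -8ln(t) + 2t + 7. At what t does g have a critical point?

4

g'(t) = -8/t + 2 = 0 gives t = 4.
g''(t) = 8/t², which is positive for t > 0, so this is a local minimum.
g(4) = -8·ln(4) + 8 + 7 ≈ 3.9096.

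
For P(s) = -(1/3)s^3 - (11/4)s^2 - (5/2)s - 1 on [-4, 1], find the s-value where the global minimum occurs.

-4

The derivative is -s^2 - (11/2)s - 5/2, whose only zero in [-4, 1] is s = -1/2.
Candidates: P(-4) = -41/3,  P(-1/2) = -19/48,  P(1) = -79/12.
The minimum over the interval is -41/3, attained at s = -4.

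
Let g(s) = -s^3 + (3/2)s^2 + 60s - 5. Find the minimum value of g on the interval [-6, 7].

Differentiating, g'(s) = -3s^2 + 3s + 60; which vanishes at s = -4 and s = 5.
Candidates: g(-6) = -95, g(-4) = -157, g(5) = 415/2, g(7) = 291/2.
So the minimum is g(-4) = -157.

-157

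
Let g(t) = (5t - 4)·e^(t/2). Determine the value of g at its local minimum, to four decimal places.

-5.4881

By the product rule, g'(t) = ((5/2)t + 3)·e^(t/2). Since e^(t/2) > 0, the only critical point is t = -6/5.
g''(-6/5) has the same sign as 5/2 > 0, so this is a local minimum.
g(-6/5) = (-10)·e^(-3/5) ≈ -5.4881.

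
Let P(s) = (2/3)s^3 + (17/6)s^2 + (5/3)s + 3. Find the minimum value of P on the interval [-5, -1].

-107/6

The derivative is 2s^2 + (17/3)s + 5/3, whose only zero in [-5, -1] is s = -5/2.
Candidates: P(-5) = -107/6; P(-5/2) = 49/8; P(-1) = 7/2.
The minimum over the interval is -107/6, attained at s = -5.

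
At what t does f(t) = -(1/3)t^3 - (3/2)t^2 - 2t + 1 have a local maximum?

-1

f'(t) = -t^2 - 3t - 2. Setting f'(t) = 0 gives t ∈ {-2, -1}.
Since f''(t) = -2t - 3, we get f''(-2) = 1 > 0 ⇒ local minimum; f''(-1) = -1 < 0 ⇒ local maximum.
So the local maximum value is f(-1) = 11/6.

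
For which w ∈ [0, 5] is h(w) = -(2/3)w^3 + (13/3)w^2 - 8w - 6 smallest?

5

The derivative is -2w^2 + (26/3)w - 8, which vanishes at w = 4/3 and w = 3.
Compare values at every candidate in [0, 5]: h(0) = -6,  h(4/3) = -854/81,  h(3) = -9,  h(5) = -21.
The minimum over the interval is -21, attained at w = 5.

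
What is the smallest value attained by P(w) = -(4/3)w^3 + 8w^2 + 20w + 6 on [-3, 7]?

P'(w) = -4w^2 + 16w + 20, which vanishes at w = -1 and w = 5.
Evaluating at the critical points and endpoints: P(-3) = 54,  P(-1) = -14/3,  P(5) = 418/3,  P(7) = 242/3.
The minimum over the interval is -14/3, attained at w = -1.

-14/3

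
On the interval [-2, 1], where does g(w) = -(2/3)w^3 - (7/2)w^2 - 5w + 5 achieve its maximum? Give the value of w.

-1

Differentiating, g'(w) = -2w^2 - 7w - 5; whose only zero in [-2, 1] is w = -1.
Candidates: g(-2) = 19/3; g(-1) = 43/6; g(1) = -25/6.
Hence the absolute maximum is 43/6 at w = -1.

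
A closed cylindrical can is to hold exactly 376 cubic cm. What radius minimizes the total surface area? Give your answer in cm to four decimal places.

3.9114

With radius r and height h, πr²h = 376 so h = 376/(πr²), and S(r) = 2πr² + 2πrh = 2πr² + 2·376/r.
S'(r) = 4πr − 2·376/r² = 0 ⇒ r³ = 376/(2π), so r ≈ 3.9114 and h = 2r ≈ 7.8229.
S''(r) = 4π + 4·376/r³ > 0, so this is the minimum; S ≈ 288.3853.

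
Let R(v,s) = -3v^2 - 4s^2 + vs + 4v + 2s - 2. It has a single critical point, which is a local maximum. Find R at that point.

-10/47

∂R/∂v = -6v + s + 4 = 0 and ∂R/∂s = v - 8s + 2 = 0, so (v, s) = (34/47, 16/47).
The Hessian has R_{vv} = -6, R_{ss} = -8, R_{vs} = 1, giving D = 47 > 0 with R_{vv} < 0, so the point is a local maximum.
R(34/47, 16/47) = -10/47.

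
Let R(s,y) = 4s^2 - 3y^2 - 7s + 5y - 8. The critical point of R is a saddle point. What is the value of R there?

∂R/∂s = 8s - 7 = 0 and ∂R/∂y = -6y + 5 = 0, so (s, y) = (7/8, 5/6).
The Hessian has R_{ss} = 8, R_{yy} = -6, R_{sy} = 0, giving D = -48 < 0, so the point is a saddle point.
R(7/8, 5/6) = -431/48.

-431/48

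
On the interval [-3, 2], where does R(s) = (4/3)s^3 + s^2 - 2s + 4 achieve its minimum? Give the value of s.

R'(s) = 4s^2 + 2s - 2, which vanishes at s = -1 and s = 1/2.
Compare values at every candidate in [-3, 2]: R(-3) = -17,  R(-1) = 17/3,  R(1/2) = 41/12,  R(2) = 44/3.
So the minimum is R(-3) = -17.

-3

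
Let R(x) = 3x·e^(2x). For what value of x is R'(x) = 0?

By the product rule, R'(x) = (6x + 3)·e^(2x). Since e^(2x) > 0, the only critical point is x = -1/2.
R''(-1/2) has the same sign as 6 > 0, so this is a local minimum.
R(-1/2) = (-3/2)·e^(-1) ≈ -0.5518.

-1/2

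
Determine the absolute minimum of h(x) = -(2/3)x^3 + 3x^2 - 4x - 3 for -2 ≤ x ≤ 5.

The derivative is -2x^2 + 6x - 4, which vanishes at x = 1 and x = 2.
Evaluating at the critical points and endpoints: h(-2) = 67/3,  h(1) = -14/3,  h(2) = -13/3,  h(5) = -94/3.
Hence the absolute minimum is -94/3 at x = 5.

-94/3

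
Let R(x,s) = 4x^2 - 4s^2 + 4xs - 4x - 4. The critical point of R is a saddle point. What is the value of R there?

-24/5

∂R/∂x = 8x + 4s - 4 = 0 and ∂R/∂s = 4x - 8s = 0, so (x, s) = (2/5, 1/5).
The Hessian has R_{xx} = 8, R_{ss} = -8, R_{xs} = 4, giving D = -80 < 0, so the point is a saddle point.
R(2/5, 1/5) = -24/5.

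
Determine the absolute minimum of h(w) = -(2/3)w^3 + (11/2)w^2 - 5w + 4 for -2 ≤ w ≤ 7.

67/24

The derivative is -2w^2 + 11w - 5, which vanishes at w = 1/2 and w = 5.
Evaluating at the critical points and endpoints: h(-2) = 124/3,  h(1/2) = 67/24,  h(5) = 199/6,  h(7) = 59/6.
The minimum over the interval is 67/24, attained at w = 1/2.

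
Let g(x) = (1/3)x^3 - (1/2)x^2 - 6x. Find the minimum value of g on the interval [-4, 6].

The derivative is x^2 - x - 6, which vanishes at x = -2 and x = 3.
Candidates: g(-4) = -16/3, g(-2) = 22/3, g(3) = -27/2, g(6) = 18.
Hence the absolute minimum is -27/2 at x = 3.

-27/2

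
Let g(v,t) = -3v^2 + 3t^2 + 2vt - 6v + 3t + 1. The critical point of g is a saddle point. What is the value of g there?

157/40

∂g/∂v = -6v + 2t - 6 = 0 and ∂g/∂t = 2v + 6t + 3 = 0, so (v, t) = (-21/20, -3/20).
The Hessian has g_{vv} = -6, g_{tt} = 6, g_{vt} = 2, giving D = -40 < 0, so the point is a saddle point.
g(-21/20, -3/20) = 157/40.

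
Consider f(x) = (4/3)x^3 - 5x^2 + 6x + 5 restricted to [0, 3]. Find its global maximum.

14

Differentiating, f'(x) = 4x^2 - 10x + 6; which vanishes at x = 1 and x = 3/2.
Evaluating at the critical points and endpoints: f(0) = 5; f(1) = 22/3; f(3/2) = 29/4; f(3) = 14.
The maximum over the interval is 14, attained at x = 3.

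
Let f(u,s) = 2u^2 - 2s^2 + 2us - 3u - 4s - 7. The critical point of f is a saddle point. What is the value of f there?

∂f/∂u = 4u + 2s - 3 = 0 and ∂f/∂s = 2u - 4s - 4 = 0, so (u, s) = (1, -1/2).
The Hessian has f_{uu} = 4, f_{ss} = -4, f_{us} = 2, giving D = -20 < 0, so the point is a saddle point.
f(1, -1/2) = -15/2.

-15/2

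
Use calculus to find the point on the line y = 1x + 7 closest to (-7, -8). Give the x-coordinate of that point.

Minimize D(x)^2 = (x + 7)^2 + (x + 15)^2.
d/dx[D^2] = 2(x + 7) + 2·1·(x + 15) = 0 ⇒ x = -11.
Then y = -4 and the distance is √(32) ≈ 5.6569.

-11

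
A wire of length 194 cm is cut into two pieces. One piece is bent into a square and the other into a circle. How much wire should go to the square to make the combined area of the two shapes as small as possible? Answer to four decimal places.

108.6592

Let x be the length used for the square. Square side x/4; circle radius (194−x)/(2π).
A(x) = (x/4)² + π·((194−x)/(2π))² = x²/16 + (194−x)²/(4π) for 0 ≤ x ≤ 194. A'(x) = x/8 − (194−x)/(2π) = 0 gives x = 4·194/(π+4) ≈ 108.6592.
A'' = 1/8 + 1/(2π) > 0, so this gives the minimum combined area; x ≈ 108.6592 cm to the square.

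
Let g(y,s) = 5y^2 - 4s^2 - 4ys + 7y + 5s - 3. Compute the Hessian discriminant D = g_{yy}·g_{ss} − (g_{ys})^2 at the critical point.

-96

∂g/∂y = 10y - 4s + 7 = 0 and ∂g/∂s = -4y - 8s + 5 = 0, so (y, s) = (-3/8, 13/16).
The Hessian has g_{yy} = 10, g_{ss} = -8, g_{ys} = -4, giving D = -96 < 0, so the point is a saddle point.
D = (10)·(-8) − (-4)^2 = -96.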